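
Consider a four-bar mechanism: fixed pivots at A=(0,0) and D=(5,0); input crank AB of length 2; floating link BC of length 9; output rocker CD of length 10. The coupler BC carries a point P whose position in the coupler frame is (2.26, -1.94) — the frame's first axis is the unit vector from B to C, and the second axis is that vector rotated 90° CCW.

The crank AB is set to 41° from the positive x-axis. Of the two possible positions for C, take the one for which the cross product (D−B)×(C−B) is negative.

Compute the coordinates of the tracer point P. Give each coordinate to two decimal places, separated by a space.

A=(0,0), D=(5.00,0)
B = A + 2.00·(cos41°, sin41°) = (1.5094, 1.3121)
|BD| = 3.7290
circle(B,9.00) ∩ circle(D,10.00): a=-0.6830, h=8.9740
  candidates: C₊=(4.0277,9.9526) cross=33.465; C₋=(-2.2876,-6.8477) cross=-33.465
  mode - wants cross < 0 → take C=(-2.2876,-6.8477) (cross=-33.465)
ex = (C−B)/|BC| = (-0.4219,-0.9066); ey = (0.9066,-0.4219)
P = B + 2.26·ex + -1.94·ey = (-1.2029,0.0816)

-1.20 0.08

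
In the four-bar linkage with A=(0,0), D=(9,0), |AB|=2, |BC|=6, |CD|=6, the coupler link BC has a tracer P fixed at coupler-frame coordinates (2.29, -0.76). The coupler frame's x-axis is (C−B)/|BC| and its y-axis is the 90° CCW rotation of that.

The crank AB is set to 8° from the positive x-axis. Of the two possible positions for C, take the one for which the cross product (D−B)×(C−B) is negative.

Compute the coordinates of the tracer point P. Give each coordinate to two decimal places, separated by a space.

2.61 -2.05

A=(0,0), D=(9.00,0)
B = A + 2.00·(cos8°, sin8°) = (1.9805, 0.2783)
|BD| = 7.0250
circle(B,6.00) ∩ circle(D,6.00): a=3.5125, h=4.8644
  candidates: C₊=(5.6830,4.9998) cross=34.172; C₋=(5.2975,-4.7214) cross=-34.172
  mode - wants cross < 0 → take C=(5.2975,-4.7214) (cross=-34.172)
ex = (C−B)/|BC| = (0.5528,-0.8333); ey = (0.8333,0.5528)
P = B + 2.29·ex + -0.76·ey = (2.6132,-2.0500)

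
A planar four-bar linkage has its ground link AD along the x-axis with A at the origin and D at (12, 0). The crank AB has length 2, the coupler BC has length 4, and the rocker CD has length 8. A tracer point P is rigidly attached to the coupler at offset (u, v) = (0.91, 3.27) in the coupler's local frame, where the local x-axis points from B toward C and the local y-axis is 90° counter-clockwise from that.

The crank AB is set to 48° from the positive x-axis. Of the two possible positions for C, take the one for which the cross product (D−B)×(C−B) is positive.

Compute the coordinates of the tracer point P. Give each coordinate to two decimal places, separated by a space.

0.49 4.77

A=(0,0), D=(12.00,0)
B = A + 2.00·(cos48°, sin48°) = (1.3383, 1.4863)
|BD| = 10.7648
circle(B,4.00) ∩ circle(D,8.00): a=3.1529, h=2.4615
  candidates: C₊=(4.8009,3.4889) cross=26.498; C₋=(4.1211,-1.3870) cross=-26.498
  mode + wants cross > 0 → take C=(4.8009,3.4889) (cross=26.498)
ex = (C−B)/|BC| = (0.8656,0.5007); ey = (-0.5007,0.8656)
P = B + 0.91·ex + 3.27·ey = (0.4889,4.7726)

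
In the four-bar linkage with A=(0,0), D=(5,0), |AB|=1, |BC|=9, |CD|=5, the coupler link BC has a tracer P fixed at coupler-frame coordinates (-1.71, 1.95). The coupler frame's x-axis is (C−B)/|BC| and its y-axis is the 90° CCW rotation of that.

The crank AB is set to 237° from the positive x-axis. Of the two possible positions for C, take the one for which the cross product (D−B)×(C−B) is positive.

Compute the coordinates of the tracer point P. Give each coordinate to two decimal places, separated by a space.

A=(0,0), D=(5.00,0)
B = A + 1.00·(cos237°, sin237°) = (-0.5446, -0.8387)
|BD| = 5.6077
circle(B,9.00) ∩ circle(D,5.00): a=7.7970, h=4.4952
  candidates: C₊=(6.4924,4.7721) cross=25.208; C₋=(7.8369,-4.1173) cross=-25.208
  mode + wants cross > 0 → take C=(6.4924,4.7721) (cross=25.208)
ex = (C−B)/|BC| = (0.7819,0.6234); ey = (-0.6234,0.7819)
P = B + -1.71·ex + 1.95·ey = (-3.0973,-0.3800)

-3.10 -0.38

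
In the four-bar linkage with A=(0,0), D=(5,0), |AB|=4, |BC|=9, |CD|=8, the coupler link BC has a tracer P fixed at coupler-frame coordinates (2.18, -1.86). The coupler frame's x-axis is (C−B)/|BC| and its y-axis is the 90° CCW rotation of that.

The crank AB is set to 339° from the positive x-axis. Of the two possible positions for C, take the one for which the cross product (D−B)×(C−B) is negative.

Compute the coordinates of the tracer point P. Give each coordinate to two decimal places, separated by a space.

A=(0,0), D=(5.00,0)
B = A + 4.00·(cos339°, sin339°) = (3.7343, -1.4335)
|BD| = 1.9123
circle(B,9.00) ∩ circle(D,8.00): a=5.4011, h=7.1992
  candidates: C₊=(1.9125,7.3802) cross=13.767; C₋=(12.7058,-2.1496) cross=-13.767
  mode - wants cross < 0 → take C=(12.7058,-2.1496) (cross=-13.767)
ex = (C−B)/|BC| = (0.9968,-0.0796); ey = (0.0796,0.9968)
P = B + 2.18·ex + -1.86·ey = (5.7594,-3.4610)

5.76 -3.46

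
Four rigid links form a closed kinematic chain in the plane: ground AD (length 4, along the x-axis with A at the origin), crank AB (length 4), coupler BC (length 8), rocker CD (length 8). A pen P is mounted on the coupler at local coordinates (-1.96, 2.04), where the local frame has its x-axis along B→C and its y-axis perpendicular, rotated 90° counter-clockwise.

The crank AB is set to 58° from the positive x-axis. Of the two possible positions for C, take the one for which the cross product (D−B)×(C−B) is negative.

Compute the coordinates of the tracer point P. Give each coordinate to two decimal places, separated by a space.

A=(0,0), D=(4.00,0)
B = A + 4.00·(cos58°, sin58°) = (2.1197, 3.3922)
|BD| = 3.8785
circle(B,8.00) ∩ circle(D,8.00): a=1.9392, h=7.7614
  candidates: C₊=(9.8481,5.4589) cross=30.102; C₋=(-3.7284,-2.0667) cross=-30.102
  mode - wants cross < 0 → take C=(-3.7284,-2.0667) (cross=-30.102)
ex = (C−B)/|BC| = (-0.7310,-0.6824); ey = (0.6824,-0.7310)
P = B + -1.96·ex + 2.04·ey = (4.9445,3.2384)

4.94 3.24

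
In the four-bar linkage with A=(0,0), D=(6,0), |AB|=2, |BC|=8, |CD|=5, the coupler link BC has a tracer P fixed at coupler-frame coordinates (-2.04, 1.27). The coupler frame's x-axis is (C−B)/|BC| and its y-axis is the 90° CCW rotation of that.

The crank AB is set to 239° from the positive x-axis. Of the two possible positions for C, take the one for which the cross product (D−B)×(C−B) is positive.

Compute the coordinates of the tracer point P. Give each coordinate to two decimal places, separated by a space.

A=(0,0), D=(6.00,0)
B = A + 2.00·(cos239°, sin239°) = (-1.0301, -1.7143)
|BD| = 7.2361
circle(B,8.00) ∩ circle(D,5.00): a=6.3129, h=4.9140
  candidates: C₊=(3.9389,4.5554) cross=35.558; C₋=(6.2673,-4.9929) cross=-35.558
  mode + wants cross > 0 → take C=(3.9389,4.5554) (cross=35.558)
ex = (C−B)/|BC| = (0.6211,0.7837); ey = (-0.7837,0.6211)
P = B + -2.04·ex + 1.27·ey = (-3.2925,-2.5243)

-3.29 -2.52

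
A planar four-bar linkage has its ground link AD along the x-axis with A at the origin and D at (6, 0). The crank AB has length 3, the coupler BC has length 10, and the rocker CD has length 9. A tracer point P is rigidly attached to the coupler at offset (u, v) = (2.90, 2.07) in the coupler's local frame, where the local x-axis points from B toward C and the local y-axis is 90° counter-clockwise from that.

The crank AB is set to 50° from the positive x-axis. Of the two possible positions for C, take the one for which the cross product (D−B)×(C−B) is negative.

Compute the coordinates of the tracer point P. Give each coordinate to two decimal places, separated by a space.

3.82 -0.72

A=(0,0), D=(6.00,0)
B = A + 3.00·(cos50°, sin50°) = (1.9284, 2.2981)
|BD| = 4.6754
circle(B,10.00) ∩ circle(D,9.00): a=4.3696, h=8.9948
  candidates: C₊=(10.1549,7.9835) cross=42.055; C₋=(1.3124,-7.6829) cross=-42.055
  mode - wants cross < 0 → take C=(1.3124,-7.6829) (cross=-42.055)
ex = (C−B)/|BC| = (-0.0616,-0.9981); ey = (0.9981,-0.0616)
P = B + 2.90·ex + 2.07·ey = (3.8158,-0.7239)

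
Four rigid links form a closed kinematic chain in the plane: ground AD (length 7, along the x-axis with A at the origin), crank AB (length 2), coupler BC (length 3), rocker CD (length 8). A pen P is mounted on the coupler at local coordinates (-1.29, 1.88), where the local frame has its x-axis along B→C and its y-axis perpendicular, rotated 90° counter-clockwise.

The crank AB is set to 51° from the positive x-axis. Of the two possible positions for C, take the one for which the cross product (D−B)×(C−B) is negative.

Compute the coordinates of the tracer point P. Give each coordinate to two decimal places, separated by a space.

A=(0,0), D=(7.00,0)
B = A + 2.00·(cos51°, sin51°) = (1.2586, 1.5543)
|BD| = 5.9480
circle(B,3.00) ∩ circle(D,8.00): a=-1.6494, h=2.5059
  candidates: C₊=(0.3214,4.4041) cross=14.905; C₋=(-0.9882,-0.4335) cross=-14.905
  mode - wants cross < 0 → take C=(-0.9882,-0.4335) (cross=-14.905)
ex = (C−B)/|BC| = (-0.7490,-0.6626); ey = (0.6626,-0.7490)
P = B + -1.29·ex + 1.88·ey = (3.4705,1.0010)

3.47 1.00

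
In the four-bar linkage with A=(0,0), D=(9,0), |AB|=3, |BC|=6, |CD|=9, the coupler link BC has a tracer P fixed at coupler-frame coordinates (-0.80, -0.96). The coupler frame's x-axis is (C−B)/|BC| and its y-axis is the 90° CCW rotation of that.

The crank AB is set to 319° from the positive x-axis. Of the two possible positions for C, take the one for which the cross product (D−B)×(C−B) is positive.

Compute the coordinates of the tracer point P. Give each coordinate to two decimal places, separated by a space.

3.38 -2.52

A=(0,0), D=(9.00,0)
B = A + 3.00·(cos319°, sin319°) = (2.2641, -1.9682)
|BD| = 7.0175
circle(B,6.00) ∩ circle(D,9.00): a=0.3025, h=5.9924
  candidates: C₊=(0.8738,3.8685) cross=42.052; C₋=(4.2351,-7.6352) cross=-42.052
  mode + wants cross > 0 → take C=(0.8738,3.8685) (cross=42.052)
ex = (C−B)/|BC| = (-0.2317,0.9728); ey = (-0.9728,-0.2317)
P = B + -0.80·ex + -0.96·ey = (3.3834,-2.5240)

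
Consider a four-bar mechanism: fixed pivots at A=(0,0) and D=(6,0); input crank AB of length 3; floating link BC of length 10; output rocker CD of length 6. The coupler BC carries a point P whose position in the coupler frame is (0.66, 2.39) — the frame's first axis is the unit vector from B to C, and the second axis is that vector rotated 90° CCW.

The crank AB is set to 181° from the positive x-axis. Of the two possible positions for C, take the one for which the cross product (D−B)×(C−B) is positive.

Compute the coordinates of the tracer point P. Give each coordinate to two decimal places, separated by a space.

-3.90 2.26

A=(0,0), D=(6.00,0)
B = A + 3.00·(cos181°, sin181°) = (-2.9995, -0.0524)
|BD| = 8.9997
circle(B,10.00) ∩ circle(D,6.00): a=8.0555, h=5.9252
  candidates: C₊=(5.0214,5.9197) cross=53.325; C₋=(5.0903,-5.9306) cross=-53.325
  mode + wants cross > 0 → take C=(5.0214,5.9197) (cross=53.325)
ex = (C−B)/|BC| = (0.8021,0.5972); ey = (-0.5972,0.8021)
P = B + 0.66·ex + 2.39·ey = (-3.8975,2.2588)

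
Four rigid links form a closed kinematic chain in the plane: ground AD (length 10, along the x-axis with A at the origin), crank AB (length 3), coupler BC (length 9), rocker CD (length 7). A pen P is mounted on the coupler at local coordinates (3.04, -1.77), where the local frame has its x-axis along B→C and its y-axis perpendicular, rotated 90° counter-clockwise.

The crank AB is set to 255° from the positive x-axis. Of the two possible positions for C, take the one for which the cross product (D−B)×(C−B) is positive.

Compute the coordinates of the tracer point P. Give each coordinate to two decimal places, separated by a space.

2.45 -1.49

A=(0,0), D=(10.00,0)
B = A + 3.00·(cos255°, sin255°) = (-0.7765, -2.8978)
|BD| = 11.1593
circle(B,9.00) ∩ circle(D,7.00): a=7.0134, h=5.6402
  candidates: C₊=(4.5318,4.3702) cross=62.941; C₋=(7.4610,-6.5233) cross=-62.941
  mode + wants cross > 0 → take C=(4.5318,4.3702) (cross=62.941)
ex = (C−B)/|BC| = (0.5898,0.8075); ey = (-0.8075,0.5898)
P = B + 3.04·ex + -1.77·ey = (2.4459,-1.4868)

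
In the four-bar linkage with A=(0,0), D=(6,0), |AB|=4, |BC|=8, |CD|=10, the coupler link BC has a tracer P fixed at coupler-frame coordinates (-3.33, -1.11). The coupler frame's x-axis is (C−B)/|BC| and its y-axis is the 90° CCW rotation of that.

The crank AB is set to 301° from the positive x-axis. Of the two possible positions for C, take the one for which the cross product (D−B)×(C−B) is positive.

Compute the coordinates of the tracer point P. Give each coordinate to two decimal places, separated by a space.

A=(0,0), D=(6.00,0)
B = A + 4.00·(cos301°, sin301°) = (2.0602, -3.4287)
|BD| = 5.2229
circle(B,8.00) ∩ circle(D,10.00): a=-0.8350, h=7.9563
  candidates: C₊=(-3.7928,2.0250) cross=41.555; C₋=(6.6534,-9.9786) cross=-41.555
  mode + wants cross > 0 → take C=(-3.7928,2.0250) (cross=41.555)
ex = (C−B)/|BC| = (-0.7316,0.6817); ey = (-0.6817,-0.7316)
P = B + -3.33·ex + -1.11·ey = (5.2532,-4.8867)

5.25 -4.89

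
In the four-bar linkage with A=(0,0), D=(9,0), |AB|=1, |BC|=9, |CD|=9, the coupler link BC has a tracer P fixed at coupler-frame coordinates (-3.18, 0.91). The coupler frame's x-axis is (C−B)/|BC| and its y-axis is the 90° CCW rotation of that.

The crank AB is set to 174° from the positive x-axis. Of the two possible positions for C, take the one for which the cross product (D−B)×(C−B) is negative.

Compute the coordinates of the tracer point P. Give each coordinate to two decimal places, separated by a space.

-1.97 3.26

A=(0,0), D=(9.00,0)
B = A + 1.00·(cos174°, sin174°) = (-0.9945, 0.1045)
|BD| = 9.9951
circle(B,9.00) ∩ circle(D,9.00): a=4.9975, h=7.4850
  candidates: C₊=(4.0810,7.5368) cross=74.813; C₋=(3.9245,-7.4323) cross=-74.813
  mode - wants cross < 0 → take C=(3.9245,-7.4323) (cross=-74.813)
ex = (C−B)/|BC| = (0.5466,-0.8374); ey = (0.8374,0.5466)
P = B + -3.18·ex + 0.91·ey = (-1.9705,3.2649)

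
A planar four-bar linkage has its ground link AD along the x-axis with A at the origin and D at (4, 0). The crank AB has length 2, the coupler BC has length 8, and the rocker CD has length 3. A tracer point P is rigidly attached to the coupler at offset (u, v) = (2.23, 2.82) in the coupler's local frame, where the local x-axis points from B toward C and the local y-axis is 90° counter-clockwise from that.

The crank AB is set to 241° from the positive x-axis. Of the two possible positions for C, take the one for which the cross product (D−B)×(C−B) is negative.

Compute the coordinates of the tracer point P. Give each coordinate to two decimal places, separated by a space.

A=(0,0), D=(4.00,0)
B = A + 2.00·(cos241°, sin241°) = (-0.9696, -1.7492)
|BD| = 5.2685
circle(B,8.00) ∩ circle(D,3.00): a=7.8540, h=1.5216
  candidates: C₊=(5.9336,2.2937) cross=8.017; C₋=(6.9440,-0.5769) cross=-8.017
  mode - wants cross < 0 → take C=(6.9440,-0.5769) (cross=-8.017)
ex = (C−B)/|BC| = (0.9892,0.1465); ey = (-0.1465,0.9892)
P = B + 2.23·ex + 2.82·ey = (0.8230,1.3671)

0.82 1.37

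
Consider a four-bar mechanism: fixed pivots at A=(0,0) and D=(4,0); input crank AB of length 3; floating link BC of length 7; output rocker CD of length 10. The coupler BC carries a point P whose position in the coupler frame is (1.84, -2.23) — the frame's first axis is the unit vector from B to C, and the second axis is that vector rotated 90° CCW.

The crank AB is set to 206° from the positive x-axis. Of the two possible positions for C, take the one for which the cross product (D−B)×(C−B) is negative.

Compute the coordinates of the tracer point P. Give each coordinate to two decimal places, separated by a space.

A=(0,0), D=(4.00,0)
B = A + 3.00·(cos206°, sin206°) = (-2.6964, -1.3151)
|BD| = 6.8243
circle(B,7.00) ∩ circle(D,10.00): a=-0.3245, h=6.9925
  candidates: C₊=(-4.3623,5.4838) cross=47.719; C₋=(-1.6673,-8.2391) cross=-47.719
  mode - wants cross < 0 → take C=(-1.6673,-8.2391) (cross=-47.719)
ex = (C−B)/|BC| = (0.1470,-0.9891); ey = (0.9891,0.1470)
P = B + 1.84·ex + -2.23·ey = (-4.6316,-3.4630)

-4.63 -3.46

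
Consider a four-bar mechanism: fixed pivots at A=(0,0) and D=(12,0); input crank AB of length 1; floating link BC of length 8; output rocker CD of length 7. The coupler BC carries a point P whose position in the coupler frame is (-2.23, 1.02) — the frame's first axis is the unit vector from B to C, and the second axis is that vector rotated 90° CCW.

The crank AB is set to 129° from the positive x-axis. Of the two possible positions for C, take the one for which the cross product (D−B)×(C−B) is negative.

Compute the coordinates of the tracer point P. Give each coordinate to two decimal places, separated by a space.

A=(0,0), D=(12.00,0)
B = A + 1.00·(cos129°, sin129°) = (-0.6293, 0.7771)
|BD| = 12.6532
circle(B,8.00) ∩ circle(D,7.00): a=6.9193, h=4.0153
  candidates: C₊=(6.5236,4.3599) cross=50.807; C₋=(6.0303,-3.6556) cross=-50.807
  mode - wants cross < 0 → take C=(6.0303,-3.6556) (cross=-50.807)
ex = (C−B)/|BC| = (0.8325,-0.5541); ey = (0.5541,0.8325)
P = B + -2.23·ex + 1.02·ey = (-1.9205,2.8619)

-1.92 2.86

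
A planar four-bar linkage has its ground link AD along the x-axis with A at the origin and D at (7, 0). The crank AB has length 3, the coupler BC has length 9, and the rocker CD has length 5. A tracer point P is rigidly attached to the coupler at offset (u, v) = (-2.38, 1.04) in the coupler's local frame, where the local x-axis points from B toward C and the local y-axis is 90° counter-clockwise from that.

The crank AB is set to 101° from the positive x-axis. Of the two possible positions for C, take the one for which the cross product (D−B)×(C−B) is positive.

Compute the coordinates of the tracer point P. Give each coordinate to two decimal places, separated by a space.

A=(0,0), D=(7.00,0)
B = A + 3.00·(cos101°, sin101°) = (-0.5724, 2.9449)
|BD| = 8.1249
circle(B,9.00) ∩ circle(D,5.00): a=7.5086, h=4.9619
  candidates: C₊=(8.2241,4.8478) cross=40.315; C₋=(4.6272,-4.4011) cross=-40.315
  mode + wants cross > 0 → take C=(8.2241,4.8478) (cross=40.315)
ex = (C−B)/|BC| = (0.9774,0.2114); ey = (-0.2114,0.9774)
P = B + -2.38·ex + 1.04·ey = (-3.1185,3.4581)

-3.12 3.46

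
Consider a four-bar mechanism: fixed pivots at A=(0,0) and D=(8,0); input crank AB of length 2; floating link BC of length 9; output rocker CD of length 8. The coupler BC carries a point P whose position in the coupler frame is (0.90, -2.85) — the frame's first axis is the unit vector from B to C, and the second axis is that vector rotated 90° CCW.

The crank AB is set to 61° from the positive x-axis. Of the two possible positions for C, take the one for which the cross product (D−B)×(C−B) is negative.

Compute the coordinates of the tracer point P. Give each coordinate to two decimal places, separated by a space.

A=(0,0), D=(8.00,0)
B = A + 2.00·(cos61°, sin61°) = (0.9696, 1.7492)
|BD| = 7.2447
circle(B,9.00) ∩ circle(D,8.00): a=4.7956, h=7.6159
  candidates: C₊=(7.4622,7.9819) cross=55.175; C₋=(3.7845,-6.7992) cross=-55.175
  mode - wants cross < 0 → take C=(3.7845,-6.7992) (cross=-55.175)
ex = (C−B)/|BC| = (0.3128,-0.9498); ey = (0.9498,0.3128)
P = B + 0.90·ex + -2.85·ey = (-1.4559,0.0030)

-1.46 0.00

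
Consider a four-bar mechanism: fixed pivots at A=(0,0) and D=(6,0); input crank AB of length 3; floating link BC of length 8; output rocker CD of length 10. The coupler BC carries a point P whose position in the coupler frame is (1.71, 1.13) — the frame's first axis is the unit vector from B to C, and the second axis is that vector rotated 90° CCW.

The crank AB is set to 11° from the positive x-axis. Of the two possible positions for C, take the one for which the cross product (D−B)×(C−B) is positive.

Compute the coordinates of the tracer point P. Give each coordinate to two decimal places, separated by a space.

A=(0,0), D=(6.00,0)
B = A + 3.00·(cos11°, sin11°) = (2.9449, 0.5724)
|BD| = 3.1083
circle(B,8.00) ∩ circle(D,10.00): a=-4.2368, h=6.7860
  candidates: C₊=(0.0302,8.0226) cross=21.093; C₋=(-2.4692,-5.3172) cross=-21.093
  mode + wants cross > 0 → take C=(0.0302,8.0226) (cross=21.093)
ex = (C−B)/|BC| = (-0.3643,0.9313); ey = (-0.9313,-0.3643)
P = B + 1.71·ex + 1.13·ey = (1.2695,1.7532)

1.27 1.75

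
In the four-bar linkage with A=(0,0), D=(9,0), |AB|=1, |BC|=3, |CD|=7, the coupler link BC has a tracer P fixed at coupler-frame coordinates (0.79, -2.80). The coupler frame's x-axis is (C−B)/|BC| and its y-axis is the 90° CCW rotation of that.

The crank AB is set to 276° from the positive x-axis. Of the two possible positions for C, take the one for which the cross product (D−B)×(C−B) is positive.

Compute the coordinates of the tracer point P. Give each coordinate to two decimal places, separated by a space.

A=(0,0), D=(9.00,0)
B = A + 1.00·(cos276°, sin276°) = (0.1045, -0.9945)
|BD| = 8.9509
circle(B,3.00) ∩ circle(D,7.00): a=2.2410, h=1.9944
  candidates: C₊=(2.1101,1.2366) cross=17.852; C₋=(2.5533,-2.7276) cross=-17.852
  mode + wants cross > 0 → take C=(2.1101,1.2366) (cross=17.852)
ex = (C−B)/|BC| = (0.6685,0.7437); ey = (-0.7437,0.6685)
P = B + 0.79·ex + -2.80·ey = (2.7150,-2.2789)

2.72 -2.28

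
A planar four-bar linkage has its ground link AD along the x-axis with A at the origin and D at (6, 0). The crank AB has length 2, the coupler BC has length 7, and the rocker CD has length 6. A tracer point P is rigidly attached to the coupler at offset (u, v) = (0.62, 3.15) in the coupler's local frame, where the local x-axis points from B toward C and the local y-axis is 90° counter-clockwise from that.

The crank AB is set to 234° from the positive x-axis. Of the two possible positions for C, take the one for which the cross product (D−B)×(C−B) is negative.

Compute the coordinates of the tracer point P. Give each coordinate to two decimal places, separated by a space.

A=(0,0), D=(6.00,0)
B = A + 2.00·(cos234°, sin234°) = (-1.1756, -1.6180)
|BD| = 7.3557
circle(B,7.00) ∩ circle(D,6.00): a=4.5615, h=5.3097
  candidates: C₊=(2.1063,4.5650) cross=39.056; C₋=(4.4422,-5.7942) cross=-39.056
  mode - wants cross < 0 → take C=(4.4422,-5.7942) (cross=-39.056)
ex = (C−B)/|BC| = (0.8025,-0.5966); ey = (0.5966,0.8025)
P = B + 0.62·ex + 3.15·ey = (1.2013,0.5401)

1.20 0.54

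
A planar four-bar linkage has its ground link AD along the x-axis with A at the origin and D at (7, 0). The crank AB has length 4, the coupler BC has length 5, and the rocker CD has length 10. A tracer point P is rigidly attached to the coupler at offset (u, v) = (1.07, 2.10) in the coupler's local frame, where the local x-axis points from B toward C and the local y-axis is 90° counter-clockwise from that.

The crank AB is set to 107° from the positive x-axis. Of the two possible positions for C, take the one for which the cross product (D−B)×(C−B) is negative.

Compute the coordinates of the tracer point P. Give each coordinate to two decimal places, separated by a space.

0.41 2.07

A=(0,0), D=(7.00,0)
B = A + 4.00·(cos107°, sin107°) = (-1.1695, 3.8252)
|BD| = 9.0207
circle(B,5.00) ∩ circle(D,10.00): a=0.3532, h=4.9875
  candidates: C₊=(1.2654,8.1923) cross=44.991; C₋=(-2.9645,-0.8415) cross=-44.991
  mode - wants cross < 0 → take C=(-2.9645,-0.8415) (cross=-44.991)
ex = (C−B)/|BC| = (-0.3590,-0.9333); ey = (0.9333,-0.3590)
P = B + 1.07·ex + 2.10·ey = (0.4064,2.0726)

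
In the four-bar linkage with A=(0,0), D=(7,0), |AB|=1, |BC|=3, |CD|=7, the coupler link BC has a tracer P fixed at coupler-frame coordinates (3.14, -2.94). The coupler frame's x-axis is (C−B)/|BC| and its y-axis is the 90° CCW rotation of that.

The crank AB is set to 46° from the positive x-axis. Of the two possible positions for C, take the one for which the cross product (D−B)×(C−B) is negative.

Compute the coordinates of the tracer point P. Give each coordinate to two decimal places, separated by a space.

A=(0,0), D=(7.00,0)
B = A + 1.00·(cos46°, sin46°) = (0.6947, 0.7193)
|BD| = 6.3462
circle(B,3.00) ∩ circle(D,7.00): a=0.0216, h=2.9999
  candidates: C₊=(1.0562,3.6975) cross=19.038; C₋=(0.3761,-2.2637) cross=-19.038
  mode - wants cross < 0 → take C=(0.3761,-2.2637) (cross=-19.038)
ex = (C−B)/|BC| = (-0.1062,-0.9943); ey = (0.9943,-0.1062)
P = B + 3.14·ex + -2.94·ey = (-2.5621,-2.0908)

-2.56 -2.09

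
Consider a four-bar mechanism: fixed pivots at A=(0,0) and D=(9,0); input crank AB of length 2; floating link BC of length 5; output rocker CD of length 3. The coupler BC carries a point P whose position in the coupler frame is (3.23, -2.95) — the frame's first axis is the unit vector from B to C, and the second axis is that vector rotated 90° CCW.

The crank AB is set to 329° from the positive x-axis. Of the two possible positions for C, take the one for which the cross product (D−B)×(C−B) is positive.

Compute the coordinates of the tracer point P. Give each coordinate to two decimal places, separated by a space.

5.90 -2.29

A=(0,0), D=(9.00,0)
B = A + 2.00·(cos329°, sin329°) = (1.7143, -1.0301)
|BD| = 7.3581
circle(B,5.00) ∩ circle(D,3.00): a=4.7663, h=1.5108
  candidates: C₊=(6.2222,1.1331) cross=11.116; C₋=(6.6452,-1.8587) cross=-11.116
  mode + wants cross > 0 → take C=(6.2222,1.1331) (cross=11.116)
ex = (C−B)/|BC| = (0.9016,0.4326); ey = (-0.4326,0.9016)
P = B + 3.23·ex + -2.95·ey = (5.9027,-2.2923)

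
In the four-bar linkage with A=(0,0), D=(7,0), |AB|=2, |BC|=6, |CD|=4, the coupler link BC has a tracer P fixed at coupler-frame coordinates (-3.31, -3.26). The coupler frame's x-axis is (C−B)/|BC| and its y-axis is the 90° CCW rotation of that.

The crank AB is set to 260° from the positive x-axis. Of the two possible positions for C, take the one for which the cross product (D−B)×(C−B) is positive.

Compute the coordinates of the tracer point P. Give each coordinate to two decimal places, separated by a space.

-0.26 -6.61

A=(0,0), D=(7.00,0)
B = A + 2.00·(cos260°, sin260°) = (-0.3473, -1.9696)
|BD| = 7.6067
circle(B,6.00) ∩ circle(D,4.00): a=5.1180, h=3.1315
  candidates: C₊=(3.7853,2.3803) cross=23.820; C₋=(5.4070,-3.6691) cross=-23.820
  mode + wants cross > 0 → take C=(3.7853,2.3803) (cross=23.820)
ex = (C−B)/|BC| = (0.6888,0.7250); ey = (-0.7250,0.6888)
P = B + -3.31·ex + -3.26·ey = (-0.2637,-6.6147)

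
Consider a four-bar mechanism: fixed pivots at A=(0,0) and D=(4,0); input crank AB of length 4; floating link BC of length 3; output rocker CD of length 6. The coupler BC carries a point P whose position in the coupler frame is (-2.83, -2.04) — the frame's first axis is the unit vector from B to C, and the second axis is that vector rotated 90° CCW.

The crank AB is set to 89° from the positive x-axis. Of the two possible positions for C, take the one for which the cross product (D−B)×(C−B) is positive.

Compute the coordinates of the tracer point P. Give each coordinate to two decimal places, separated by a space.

A=(0,0), D=(4.00,0)
B = A + 4.00·(cos89°, sin89°) = (0.0698, 3.9994)
|BD| = 5.6073
circle(B,3.00) ∩ circle(D,6.00): a=0.3961, h=2.9737
  candidates: C₊=(2.4684,5.8012) cross=16.675; C₋=(-1.7736,1.6326) cross=-16.675
  mode + wants cross > 0 → take C=(2.4684,5.8012) (cross=16.675)
ex = (C−B)/|BC| = (0.7995,0.6006); ey = (-0.6006,0.7995)
P = B + -2.83·ex + -2.04·ey = (-0.9676,0.6686)

-0.97 0.67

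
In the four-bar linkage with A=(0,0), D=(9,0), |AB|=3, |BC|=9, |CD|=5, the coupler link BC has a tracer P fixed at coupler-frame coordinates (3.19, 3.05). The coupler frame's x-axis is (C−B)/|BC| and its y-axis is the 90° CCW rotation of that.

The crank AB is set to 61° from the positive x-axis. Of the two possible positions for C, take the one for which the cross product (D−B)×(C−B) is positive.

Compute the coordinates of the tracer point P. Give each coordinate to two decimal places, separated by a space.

3.79 6.37

A=(0,0), D=(9.00,0)
B = A + 3.00·(cos61°, sin61°) = (1.4544, 2.6239)
|BD| = 7.9888
circle(B,9.00) ∩ circle(D,5.00): a=7.4993, h=4.9760
  candidates: C₊=(10.1720,4.8607) cross=39.752; C₋=(6.9034,-4.5392) cross=-39.752
  mode + wants cross > 0 → take C=(10.1720,4.8607) (cross=39.752)
ex = (C−B)/|BC| = (0.9686,0.2485); ey = (-0.2485,0.9686)
P = B + 3.19·ex + 3.05·ey = (3.7863,6.3710)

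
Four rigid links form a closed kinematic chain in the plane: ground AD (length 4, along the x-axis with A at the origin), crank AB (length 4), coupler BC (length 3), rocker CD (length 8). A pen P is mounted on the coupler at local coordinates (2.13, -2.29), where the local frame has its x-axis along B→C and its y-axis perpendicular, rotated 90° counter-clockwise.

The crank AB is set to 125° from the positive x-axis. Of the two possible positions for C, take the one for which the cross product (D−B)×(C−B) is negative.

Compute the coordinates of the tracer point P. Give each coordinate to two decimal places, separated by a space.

A=(0,0), D=(4.00,0)
B = A + 4.00·(cos125°, sin125°) = (-2.2943, 3.2766)
|BD| = 7.0961
circle(B,3.00) ∩ circle(D,8.00): a=-0.3273, h=2.9821
  candidates: C₊=(-1.2077,6.0729) cross=21.161; C₋=(-3.9616,0.7826) cross=-21.161
  mode - wants cross < 0 → take C=(-3.9616,0.7826) (cross=-21.161)
ex = (C−B)/|BC| = (-0.5558,-0.8313); ey = (0.8313,-0.5558)
P = B + 2.13·ex + -2.29·ey = (-5.3819,2.7786)

-5.38 2.78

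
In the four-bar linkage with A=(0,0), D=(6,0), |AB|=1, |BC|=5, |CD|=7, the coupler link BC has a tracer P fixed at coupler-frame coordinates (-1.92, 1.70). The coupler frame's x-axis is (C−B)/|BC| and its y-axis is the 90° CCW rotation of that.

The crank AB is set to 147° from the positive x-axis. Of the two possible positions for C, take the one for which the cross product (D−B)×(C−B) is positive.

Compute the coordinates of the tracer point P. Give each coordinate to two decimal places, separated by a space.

-3.18 -0.51

A=(0,0), D=(6.00,0)
B = A + 1.00·(cos147°, sin147°) = (-0.8387, 0.5446)
|BD| = 6.8603
circle(B,5.00) ∩ circle(D,7.00): a=1.6810, h=4.7090
  candidates: C₊=(1.2108,5.1053) cross=32.305; C₋=(0.4632,-4.2829) cross=-32.305
  mode + wants cross > 0 → take C=(1.2108,5.1053) (cross=32.305)
ex = (C−B)/|BC| = (0.4099,0.9121); ey = (-0.9121,0.4099)
P = B + -1.92·ex + 1.70·ey = (-3.1763,-0.5098)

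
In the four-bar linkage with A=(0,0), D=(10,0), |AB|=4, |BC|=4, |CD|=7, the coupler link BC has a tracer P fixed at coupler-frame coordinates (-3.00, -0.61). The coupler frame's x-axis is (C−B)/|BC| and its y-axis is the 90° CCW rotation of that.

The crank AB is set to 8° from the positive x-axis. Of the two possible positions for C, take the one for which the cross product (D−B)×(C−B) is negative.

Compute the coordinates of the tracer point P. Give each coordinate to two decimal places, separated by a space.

A=(0,0), D=(10.00,0)
B = A + 4.00·(cos8°, sin8°) = (3.9611, 0.5567)
|BD| = 6.0645
circle(B,4.00) ∩ circle(D,7.00): a=0.3115, h=3.9879
  candidates: C₊=(4.6373,4.4991) cross=24.184; C₋=(3.9052,-3.4429) cross=-24.184
  mode - wants cross < 0 → take C=(3.9052,-3.4429) (cross=-24.184)
ex = (C−B)/|BC| = (-0.0140,-0.9999); ey = (0.9999,-0.0140)
P = B + -3.00·ex + -0.61·ey = (3.3930,3.5649)

3.39 3.56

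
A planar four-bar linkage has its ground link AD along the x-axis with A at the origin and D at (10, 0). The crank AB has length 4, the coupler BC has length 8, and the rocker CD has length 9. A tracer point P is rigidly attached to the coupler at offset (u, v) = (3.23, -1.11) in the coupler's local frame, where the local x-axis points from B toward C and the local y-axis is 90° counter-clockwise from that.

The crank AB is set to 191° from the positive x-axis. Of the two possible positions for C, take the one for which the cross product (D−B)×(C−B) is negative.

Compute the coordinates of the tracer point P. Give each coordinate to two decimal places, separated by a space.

-1.88 -3.50

A=(0,0), D=(10.00,0)
B = A + 4.00·(cos191°, sin191°) = (-3.9265, -0.7632)
|BD| = 13.9474
circle(B,8.00) ∩ circle(D,9.00): a=6.3643, h=4.8473
  candidates: C₊=(2.1630,4.4250) cross=67.607; C₋=(2.6935,-5.2550) cross=-67.607
  mode - wants cross < 0 → take C=(2.6935,-5.2550) (cross=-67.607)
ex = (C−B)/|BC| = (0.8275,-0.5615); ey = (0.5615,0.8275)
P = B + 3.23·ex + -1.11·ey = (-1.8769,-3.4953)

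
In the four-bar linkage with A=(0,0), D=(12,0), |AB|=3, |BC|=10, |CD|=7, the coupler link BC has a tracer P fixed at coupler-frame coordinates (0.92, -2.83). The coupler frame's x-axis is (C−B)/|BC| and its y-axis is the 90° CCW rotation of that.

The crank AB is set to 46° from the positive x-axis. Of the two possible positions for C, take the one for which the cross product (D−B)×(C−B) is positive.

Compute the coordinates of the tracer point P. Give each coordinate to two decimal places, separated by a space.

A=(0,0), D=(12.00,0)
B = A + 3.00·(cos46°, sin46°) = (2.0840, 2.1580)
|BD| = 10.1481
circle(B,10.00) ∩ circle(D,7.00): a=7.5868, h=6.5146
  candidates: C₊=(10.8826,6.9102) cross=66.111; C₋=(8.1120,-5.8209) cross=-66.111
  mode + wants cross > 0 → take C=(10.8826,6.9102) (cross=66.111)
ex = (C−B)/|BC| = (0.8799,0.4752); ey = (-0.4752,0.8799)
P = B + 0.92·ex + -2.83·ey = (4.2383,0.1052)

4.24 0.11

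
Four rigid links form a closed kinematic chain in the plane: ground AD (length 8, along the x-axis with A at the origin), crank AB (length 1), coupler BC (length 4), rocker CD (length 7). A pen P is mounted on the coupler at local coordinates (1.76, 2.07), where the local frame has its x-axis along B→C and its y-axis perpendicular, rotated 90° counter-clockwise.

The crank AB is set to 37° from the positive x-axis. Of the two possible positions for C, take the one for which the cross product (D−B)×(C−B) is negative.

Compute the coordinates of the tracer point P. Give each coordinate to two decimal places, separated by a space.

A=(0,0), D=(8.00,0)
B = A + 1.00·(cos37°, sin37°) = (0.7986, 0.6018)
|BD| = 7.2265
circle(B,4.00) ∩ circle(D,7.00): a=1.3300, h=3.7724
  candidates: C₊=(2.4381,4.2504) cross=27.261; C₋=(1.8098,-3.2683) cross=-27.261
  mode - wants cross < 0 → take C=(1.8098,-3.2683) (cross=-27.261)
ex = (C−B)/|BC| = (0.2528,-0.9675); ey = (0.9675,0.2528)
P = B + 1.76·ex + 2.07·ey = (3.2463,-0.5777)

3.25 -0.58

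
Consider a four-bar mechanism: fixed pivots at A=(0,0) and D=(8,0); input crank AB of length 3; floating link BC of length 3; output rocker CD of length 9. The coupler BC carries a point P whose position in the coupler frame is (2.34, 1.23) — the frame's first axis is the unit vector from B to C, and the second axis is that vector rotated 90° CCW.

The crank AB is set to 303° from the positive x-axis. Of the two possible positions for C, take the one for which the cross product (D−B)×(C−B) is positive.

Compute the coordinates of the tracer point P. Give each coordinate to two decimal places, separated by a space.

A=(0,0), D=(8.00,0)
B = A + 3.00·(cos303°, sin303°) = (1.6339, -2.5160)
|BD| = 6.8452
circle(B,3.00) ∩ circle(D,9.00): a=-1.8365, h=2.3722
  candidates: C₊=(-0.9459,-0.9849) cross=16.238; C₋=(0.7979,-5.3972) cross=-16.238
  mode + wants cross > 0 → take C=(-0.9459,-0.9849) (cross=16.238)
ex = (C−B)/|BC| = (-0.8600,0.5104); ey = (-0.5104,-0.8600)
P = B + 2.34·ex + 1.23·ey = (-1.0061,-2.3795)

-1.01 -2.38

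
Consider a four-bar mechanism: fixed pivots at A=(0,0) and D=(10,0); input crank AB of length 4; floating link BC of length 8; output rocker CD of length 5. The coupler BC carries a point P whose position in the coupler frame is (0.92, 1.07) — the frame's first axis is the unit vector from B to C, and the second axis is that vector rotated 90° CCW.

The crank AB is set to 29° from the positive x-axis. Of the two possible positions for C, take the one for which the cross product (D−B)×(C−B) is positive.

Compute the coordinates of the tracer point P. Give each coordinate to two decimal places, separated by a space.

A=(0,0), D=(10.00,0)
B = A + 4.00·(cos29°, sin29°) = (3.4985, 1.9392)
|BD| = 6.7846
circle(B,8.00) ∩ circle(D,5.00): a=6.2665, h=4.9731
  candidates: C₊=(10.9250,4.9137) cross=33.740; C₋=(8.0820,-4.6175) cross=-33.740
  mode + wants cross > 0 → take C=(10.9250,4.9137) (cross=33.740)
ex = (C−B)/|BC| = (0.9283,0.3718); ey = (-0.3718,0.9283)
P = B + 0.92·ex + 1.07·ey = (3.9547,3.2746)

3.95 3.27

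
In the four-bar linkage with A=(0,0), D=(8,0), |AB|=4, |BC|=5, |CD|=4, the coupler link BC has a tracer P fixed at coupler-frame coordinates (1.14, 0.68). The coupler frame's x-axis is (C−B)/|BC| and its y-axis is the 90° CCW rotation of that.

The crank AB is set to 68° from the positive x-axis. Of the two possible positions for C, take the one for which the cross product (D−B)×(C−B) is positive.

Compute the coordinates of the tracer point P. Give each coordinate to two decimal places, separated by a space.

A=(0,0), D=(8.00,0)
B = A + 4.00·(cos68°, sin68°) = (1.4984, 3.7087)
|BD| = 7.4850
circle(B,5.00) ∩ circle(D,4.00): a=4.3437, h=2.4763
  candidates: C₊=(6.4984,3.7075) cross=18.535; C₋=(4.0444,-0.5945) cross=-18.535
  mode + wants cross > 0 → take C=(6.4984,3.7075) (cross=18.535)
ex = (C−B)/|BC| = (1.0000,-0.0003); ey = (0.0003,1.0000)
P = B + 1.14·ex + 0.68·ey = (2.6386,4.3884)

2.64 4.39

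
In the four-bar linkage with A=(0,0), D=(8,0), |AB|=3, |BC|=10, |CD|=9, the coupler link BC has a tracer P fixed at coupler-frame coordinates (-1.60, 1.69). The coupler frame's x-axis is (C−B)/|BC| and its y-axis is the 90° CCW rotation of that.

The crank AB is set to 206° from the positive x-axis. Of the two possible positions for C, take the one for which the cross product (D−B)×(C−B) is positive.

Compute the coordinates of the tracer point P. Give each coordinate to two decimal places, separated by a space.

-4.98 -1.78

A=(0,0), D=(8.00,0)
B = A + 3.00·(cos206°, sin206°) = (-2.6964, -1.3151)
|BD| = 10.7769
circle(B,10.00) ∩ circle(D,9.00): a=6.2700, h=7.7902
  candidates: C₊=(2.5761,7.1820) cross=83.955; C₋=(4.4774,-8.2820) cross=-83.955
  mode + wants cross > 0 → take C=(2.5761,7.1820) (cross=83.955)
ex = (C−B)/|BC| = (0.5272,0.8497); ey = (-0.8497,0.5272)
P = B + -1.60·ex + 1.69·ey = (-4.9760,-1.7836)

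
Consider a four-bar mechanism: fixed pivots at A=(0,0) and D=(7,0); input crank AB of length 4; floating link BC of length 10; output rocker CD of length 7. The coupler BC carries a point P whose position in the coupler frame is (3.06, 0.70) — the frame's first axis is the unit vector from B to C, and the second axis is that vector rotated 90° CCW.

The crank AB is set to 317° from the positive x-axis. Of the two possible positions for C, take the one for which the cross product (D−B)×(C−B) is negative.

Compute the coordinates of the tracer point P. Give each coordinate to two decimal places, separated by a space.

6.04 -2.37

A=(0,0), D=(7.00,0)
B = A + 4.00·(cos317°, sin317°) = (2.9254, -2.7280)
|BD| = 4.9035
circle(B,10.00) ∩ circle(D,7.00): a=7.6521, h=6.4378
  candidates: C₊=(5.7024,6.8787) cross=31.568; C₋=(12.8656,-3.8203) cross=-31.568
  mode - wants cross < 0 → take C=(12.8656,-3.8203) (cross=-31.568)
ex = (C−B)/|BC| = (0.9940,-0.1092); ey = (0.1092,0.9940)
P = B + 3.06·ex + 0.70·ey = (6.0436,-2.3664)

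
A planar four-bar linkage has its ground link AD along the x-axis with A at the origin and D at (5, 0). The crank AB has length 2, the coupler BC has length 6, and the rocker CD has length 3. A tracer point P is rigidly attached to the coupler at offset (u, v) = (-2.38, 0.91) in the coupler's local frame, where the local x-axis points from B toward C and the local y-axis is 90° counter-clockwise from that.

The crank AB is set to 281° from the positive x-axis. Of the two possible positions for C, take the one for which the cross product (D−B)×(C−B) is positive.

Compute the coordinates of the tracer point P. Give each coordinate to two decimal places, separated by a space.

A=(0,0), D=(5.00,0)
B = A + 2.00·(cos281°, sin281°) = (0.3816, -1.9633)
|BD| = 5.0183
circle(B,6.00) ∩ circle(D,3.00): a=5.1993, h=2.9945
  candidates: C₊=(3.9950,2.8267) cross=15.028; C₋=(6.3380,-2.6851) cross=-15.028
  mode + wants cross > 0 → take C=(3.9950,2.8267) (cross=15.028)
ex = (C−B)/|BC| = (0.6022,0.7983); ey = (-0.7983,0.6022)
P = B + -2.38·ex + 0.91·ey = (-1.7782,-3.3152)

-1.78 -3.32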